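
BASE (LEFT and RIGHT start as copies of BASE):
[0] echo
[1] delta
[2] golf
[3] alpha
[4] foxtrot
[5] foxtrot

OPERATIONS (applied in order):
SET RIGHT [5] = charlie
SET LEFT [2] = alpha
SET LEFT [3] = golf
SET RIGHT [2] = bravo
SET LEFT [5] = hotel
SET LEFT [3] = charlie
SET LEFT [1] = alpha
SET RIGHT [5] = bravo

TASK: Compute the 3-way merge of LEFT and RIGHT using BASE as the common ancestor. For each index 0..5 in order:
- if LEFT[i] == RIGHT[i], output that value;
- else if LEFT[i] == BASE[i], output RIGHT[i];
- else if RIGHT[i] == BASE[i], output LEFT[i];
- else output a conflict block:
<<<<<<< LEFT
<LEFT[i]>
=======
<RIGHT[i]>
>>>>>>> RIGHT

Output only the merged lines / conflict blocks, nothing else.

Answer: echo
alpha
<<<<<<< LEFT
alpha
=======
bravo
>>>>>>> RIGHT
charlie
foxtrot
<<<<<<< LEFT
hotel
=======
bravo
>>>>>>> RIGHT

Derivation:
Final LEFT:  [echo, alpha, alpha, charlie, foxtrot, hotel]
Final RIGHT: [echo, delta, bravo, alpha, foxtrot, bravo]
i=0: L=echo R=echo -> agree -> echo
i=1: L=alpha, R=delta=BASE -> take LEFT -> alpha
i=2: BASE=golf L=alpha R=bravo all differ -> CONFLICT
i=3: L=charlie, R=alpha=BASE -> take LEFT -> charlie
i=4: L=foxtrot R=foxtrot -> agree -> foxtrot
i=5: BASE=foxtrot L=hotel R=bravo all differ -> CONFLICT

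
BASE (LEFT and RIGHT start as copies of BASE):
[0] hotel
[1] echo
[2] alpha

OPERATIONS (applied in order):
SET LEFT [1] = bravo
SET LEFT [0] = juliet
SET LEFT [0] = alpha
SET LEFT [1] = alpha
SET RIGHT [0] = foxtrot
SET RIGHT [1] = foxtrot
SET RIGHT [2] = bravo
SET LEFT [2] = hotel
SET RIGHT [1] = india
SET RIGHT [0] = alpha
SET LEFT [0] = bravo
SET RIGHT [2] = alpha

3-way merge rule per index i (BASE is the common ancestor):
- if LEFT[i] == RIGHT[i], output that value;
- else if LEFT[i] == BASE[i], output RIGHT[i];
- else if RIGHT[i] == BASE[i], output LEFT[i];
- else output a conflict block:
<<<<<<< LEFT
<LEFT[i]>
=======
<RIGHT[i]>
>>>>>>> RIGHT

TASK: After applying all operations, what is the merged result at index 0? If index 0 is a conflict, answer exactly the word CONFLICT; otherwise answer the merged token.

Final LEFT:  [bravo, alpha, hotel]
Final RIGHT: [alpha, india, alpha]
i=0: BASE=hotel L=bravo R=alpha all differ -> CONFLICT
i=1: BASE=echo L=alpha R=india all differ -> CONFLICT
i=2: L=hotel, R=alpha=BASE -> take LEFT -> hotel
Index 0 -> CONFLICT

Answer: CONFLICT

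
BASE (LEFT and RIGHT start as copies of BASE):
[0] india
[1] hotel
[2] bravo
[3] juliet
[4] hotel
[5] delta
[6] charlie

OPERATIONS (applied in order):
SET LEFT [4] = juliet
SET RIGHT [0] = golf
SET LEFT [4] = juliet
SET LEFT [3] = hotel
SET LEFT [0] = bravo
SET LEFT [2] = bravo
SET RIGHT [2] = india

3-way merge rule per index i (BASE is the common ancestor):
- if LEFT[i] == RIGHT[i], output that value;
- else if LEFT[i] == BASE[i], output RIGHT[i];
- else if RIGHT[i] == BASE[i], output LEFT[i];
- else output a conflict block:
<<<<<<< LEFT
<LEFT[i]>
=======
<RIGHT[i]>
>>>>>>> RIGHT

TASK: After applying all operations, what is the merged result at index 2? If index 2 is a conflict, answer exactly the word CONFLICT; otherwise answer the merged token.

Final LEFT:  [bravo, hotel, bravo, hotel, juliet, delta, charlie]
Final RIGHT: [golf, hotel, india, juliet, hotel, delta, charlie]
i=0: BASE=india L=bravo R=golf all differ -> CONFLICT
i=1: L=hotel R=hotel -> agree -> hotel
i=2: L=bravo=BASE, R=india -> take RIGHT -> india
i=3: L=hotel, R=juliet=BASE -> take LEFT -> hotel
i=4: L=juliet, R=hotel=BASE -> take LEFT -> juliet
i=5: L=delta R=delta -> agree -> delta
i=6: L=charlie R=charlie -> agree -> charlie
Index 2 -> india

Answer: india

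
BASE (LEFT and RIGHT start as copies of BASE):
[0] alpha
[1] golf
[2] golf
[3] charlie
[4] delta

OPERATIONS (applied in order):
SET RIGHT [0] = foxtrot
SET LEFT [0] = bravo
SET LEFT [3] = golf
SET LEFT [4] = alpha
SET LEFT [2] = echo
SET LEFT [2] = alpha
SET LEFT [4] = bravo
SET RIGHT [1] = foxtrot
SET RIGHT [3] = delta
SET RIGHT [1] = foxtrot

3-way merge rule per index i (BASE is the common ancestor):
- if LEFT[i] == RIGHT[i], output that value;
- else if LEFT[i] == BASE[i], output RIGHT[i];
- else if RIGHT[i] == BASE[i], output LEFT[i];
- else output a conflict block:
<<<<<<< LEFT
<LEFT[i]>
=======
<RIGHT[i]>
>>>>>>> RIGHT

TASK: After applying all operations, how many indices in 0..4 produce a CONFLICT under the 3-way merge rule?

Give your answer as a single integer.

Final LEFT:  [bravo, golf, alpha, golf, bravo]
Final RIGHT: [foxtrot, foxtrot, golf, delta, delta]
i=0: BASE=alpha L=bravo R=foxtrot all differ -> CONFLICT
i=1: L=golf=BASE, R=foxtrot -> take RIGHT -> foxtrot
i=2: L=alpha, R=golf=BASE -> take LEFT -> alpha
i=3: BASE=charlie L=golf R=delta all differ -> CONFLICT
i=4: L=bravo, R=delta=BASE -> take LEFT -> bravo
Conflict count: 2

Answer: 2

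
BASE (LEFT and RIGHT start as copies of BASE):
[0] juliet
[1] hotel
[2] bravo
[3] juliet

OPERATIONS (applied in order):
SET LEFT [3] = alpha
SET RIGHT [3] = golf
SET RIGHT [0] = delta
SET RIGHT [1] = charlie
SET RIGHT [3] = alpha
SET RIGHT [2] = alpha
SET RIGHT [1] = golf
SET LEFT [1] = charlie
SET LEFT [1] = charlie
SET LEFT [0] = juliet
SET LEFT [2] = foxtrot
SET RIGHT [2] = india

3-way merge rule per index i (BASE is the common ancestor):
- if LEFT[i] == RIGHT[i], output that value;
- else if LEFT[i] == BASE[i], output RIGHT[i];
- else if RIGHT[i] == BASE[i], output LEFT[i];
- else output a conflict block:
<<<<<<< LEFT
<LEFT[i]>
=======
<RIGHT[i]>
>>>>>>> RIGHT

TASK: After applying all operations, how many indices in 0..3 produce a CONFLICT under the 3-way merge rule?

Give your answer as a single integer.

Final LEFT:  [juliet, charlie, foxtrot, alpha]
Final RIGHT: [delta, golf, india, alpha]
i=0: L=juliet=BASE, R=delta -> take RIGHT -> delta
i=1: BASE=hotel L=charlie R=golf all differ -> CONFLICT
i=2: BASE=bravo L=foxtrot R=india all differ -> CONFLICT
i=3: L=alpha R=alpha -> agree -> alpha
Conflict count: 2

Answer: 2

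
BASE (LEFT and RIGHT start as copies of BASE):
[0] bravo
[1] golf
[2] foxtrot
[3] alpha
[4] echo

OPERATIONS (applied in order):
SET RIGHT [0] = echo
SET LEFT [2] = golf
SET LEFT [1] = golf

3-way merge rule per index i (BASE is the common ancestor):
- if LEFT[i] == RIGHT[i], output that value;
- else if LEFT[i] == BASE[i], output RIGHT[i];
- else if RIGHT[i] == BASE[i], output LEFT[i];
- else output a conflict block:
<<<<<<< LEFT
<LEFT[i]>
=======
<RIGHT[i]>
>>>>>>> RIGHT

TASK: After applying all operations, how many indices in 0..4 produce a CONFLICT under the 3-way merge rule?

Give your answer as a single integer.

Answer: 0

Derivation:
Final LEFT:  [bravo, golf, golf, alpha, echo]
Final RIGHT: [echo, golf, foxtrot, alpha, echo]
i=0: L=bravo=BASE, R=echo -> take RIGHT -> echo
i=1: L=golf R=golf -> agree -> golf
i=2: L=golf, R=foxtrot=BASE -> take LEFT -> golf
i=3: L=alpha R=alpha -> agree -> alpha
i=4: L=echo R=echo -> agree -> echo
Conflict count: 0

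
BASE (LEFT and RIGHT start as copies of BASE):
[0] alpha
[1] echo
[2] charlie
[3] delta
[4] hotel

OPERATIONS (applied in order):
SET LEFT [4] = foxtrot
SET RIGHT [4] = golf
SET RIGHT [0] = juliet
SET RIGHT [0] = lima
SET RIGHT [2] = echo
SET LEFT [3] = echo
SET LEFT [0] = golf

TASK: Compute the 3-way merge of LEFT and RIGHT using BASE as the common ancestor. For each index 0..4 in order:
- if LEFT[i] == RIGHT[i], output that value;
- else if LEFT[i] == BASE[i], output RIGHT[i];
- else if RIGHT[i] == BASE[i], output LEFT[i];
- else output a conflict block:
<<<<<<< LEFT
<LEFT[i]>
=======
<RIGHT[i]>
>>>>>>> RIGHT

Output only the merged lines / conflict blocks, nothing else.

Final LEFT:  [golf, echo, charlie, echo, foxtrot]
Final RIGHT: [lima, echo, echo, delta, golf]
i=0: BASE=alpha L=golf R=lima all differ -> CONFLICT
i=1: L=echo R=echo -> agree -> echo
i=2: L=charlie=BASE, R=echo -> take RIGHT -> echo
i=3: L=echo, R=delta=BASE -> take LEFT -> echo
i=4: BASE=hotel L=foxtrot R=golf all differ -> CONFLICT

Answer: <<<<<<< LEFT
golf
=======
lima
>>>>>>> RIGHT
echo
echo
echo
<<<<<<< LEFT
foxtrot
=======
golf
>>>>>>> RIGHT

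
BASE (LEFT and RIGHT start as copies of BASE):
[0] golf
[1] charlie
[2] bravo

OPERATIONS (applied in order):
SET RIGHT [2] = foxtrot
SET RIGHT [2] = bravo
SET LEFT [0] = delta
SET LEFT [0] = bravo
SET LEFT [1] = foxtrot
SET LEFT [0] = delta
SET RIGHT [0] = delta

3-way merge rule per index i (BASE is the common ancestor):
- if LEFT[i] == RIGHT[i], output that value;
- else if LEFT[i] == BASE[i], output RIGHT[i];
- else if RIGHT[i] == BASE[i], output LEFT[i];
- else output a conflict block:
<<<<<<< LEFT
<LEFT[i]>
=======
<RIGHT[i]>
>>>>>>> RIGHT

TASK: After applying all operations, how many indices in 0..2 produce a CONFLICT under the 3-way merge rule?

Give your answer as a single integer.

Answer: 0

Derivation:
Final LEFT:  [delta, foxtrot, bravo]
Final RIGHT: [delta, charlie, bravo]
i=0: L=delta R=delta -> agree -> delta
i=1: L=foxtrot, R=charlie=BASE -> take LEFT -> foxtrot
i=2: L=bravo R=bravo -> agree -> bravo
Conflict count: 0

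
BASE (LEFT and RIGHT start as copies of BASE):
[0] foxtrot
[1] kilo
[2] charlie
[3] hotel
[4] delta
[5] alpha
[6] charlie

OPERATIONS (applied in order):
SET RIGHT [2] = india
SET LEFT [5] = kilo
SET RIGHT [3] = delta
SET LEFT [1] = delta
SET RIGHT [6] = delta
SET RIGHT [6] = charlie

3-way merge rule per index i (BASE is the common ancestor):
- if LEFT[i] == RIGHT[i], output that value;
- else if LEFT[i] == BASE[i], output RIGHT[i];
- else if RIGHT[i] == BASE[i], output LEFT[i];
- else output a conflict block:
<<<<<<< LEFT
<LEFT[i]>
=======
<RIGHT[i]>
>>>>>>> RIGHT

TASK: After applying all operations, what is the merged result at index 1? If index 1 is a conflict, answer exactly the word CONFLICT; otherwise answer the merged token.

Final LEFT:  [foxtrot, delta, charlie, hotel, delta, kilo, charlie]
Final RIGHT: [foxtrot, kilo, india, delta, delta, alpha, charlie]
i=0: L=foxtrot R=foxtrot -> agree -> foxtrot
i=1: L=delta, R=kilo=BASE -> take LEFT -> delta
i=2: L=charlie=BASE, R=india -> take RIGHT -> india
i=3: L=hotel=BASE, R=delta -> take RIGHT -> delta
i=4: L=delta R=delta -> agree -> delta
i=5: L=kilo, R=alpha=BASE -> take LEFT -> kilo
i=6: L=charlie R=charlie -> agree -> charlie
Index 1 -> delta

Answer: delta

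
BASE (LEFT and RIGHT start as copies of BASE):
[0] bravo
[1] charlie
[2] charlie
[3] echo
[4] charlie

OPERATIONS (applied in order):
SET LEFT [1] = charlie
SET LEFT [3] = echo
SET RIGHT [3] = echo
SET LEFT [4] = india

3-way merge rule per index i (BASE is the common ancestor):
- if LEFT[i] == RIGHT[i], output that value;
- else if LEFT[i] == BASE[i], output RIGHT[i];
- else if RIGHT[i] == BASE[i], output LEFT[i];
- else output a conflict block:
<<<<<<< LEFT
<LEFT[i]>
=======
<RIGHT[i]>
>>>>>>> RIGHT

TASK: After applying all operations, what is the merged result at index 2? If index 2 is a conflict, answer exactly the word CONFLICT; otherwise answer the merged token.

Final LEFT:  [bravo, charlie, charlie, echo, india]
Final RIGHT: [bravo, charlie, charlie, echo, charlie]
i=0: L=bravo R=bravo -> agree -> bravo
i=1: L=charlie R=charlie -> agree -> charlie
i=2: L=charlie R=charlie -> agree -> charlie
i=3: L=echo R=echo -> agree -> echo
i=4: L=india, R=charlie=BASE -> take LEFT -> india
Index 2 -> charlie

Answer: charlie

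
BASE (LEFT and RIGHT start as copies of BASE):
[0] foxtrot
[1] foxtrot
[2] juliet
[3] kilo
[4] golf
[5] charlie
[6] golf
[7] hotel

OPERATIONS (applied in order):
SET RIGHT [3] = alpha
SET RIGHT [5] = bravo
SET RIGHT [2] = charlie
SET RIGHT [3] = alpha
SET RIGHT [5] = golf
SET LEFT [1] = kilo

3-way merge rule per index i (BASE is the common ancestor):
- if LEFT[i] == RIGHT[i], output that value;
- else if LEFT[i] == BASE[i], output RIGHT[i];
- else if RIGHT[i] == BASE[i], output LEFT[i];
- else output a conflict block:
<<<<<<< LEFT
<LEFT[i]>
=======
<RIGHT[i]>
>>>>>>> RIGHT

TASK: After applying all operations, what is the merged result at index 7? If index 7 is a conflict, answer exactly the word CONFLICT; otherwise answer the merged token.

Answer: hotel

Derivation:
Final LEFT:  [foxtrot, kilo, juliet, kilo, golf, charlie, golf, hotel]
Final RIGHT: [foxtrot, foxtrot, charlie, alpha, golf, golf, golf, hotel]
i=0: L=foxtrot R=foxtrot -> agree -> foxtrot
i=1: L=kilo, R=foxtrot=BASE -> take LEFT -> kilo
i=2: L=juliet=BASE, R=charlie -> take RIGHT -> charlie
i=3: L=kilo=BASE, R=alpha -> take RIGHT -> alpha
i=4: L=golf R=golf -> agree -> golf
i=5: L=charlie=BASE, R=golf -> take RIGHT -> golf
i=6: L=golf R=golf -> agree -> golf
i=7: L=hotel R=hotel -> agree -> hotel
Index 7 -> hotel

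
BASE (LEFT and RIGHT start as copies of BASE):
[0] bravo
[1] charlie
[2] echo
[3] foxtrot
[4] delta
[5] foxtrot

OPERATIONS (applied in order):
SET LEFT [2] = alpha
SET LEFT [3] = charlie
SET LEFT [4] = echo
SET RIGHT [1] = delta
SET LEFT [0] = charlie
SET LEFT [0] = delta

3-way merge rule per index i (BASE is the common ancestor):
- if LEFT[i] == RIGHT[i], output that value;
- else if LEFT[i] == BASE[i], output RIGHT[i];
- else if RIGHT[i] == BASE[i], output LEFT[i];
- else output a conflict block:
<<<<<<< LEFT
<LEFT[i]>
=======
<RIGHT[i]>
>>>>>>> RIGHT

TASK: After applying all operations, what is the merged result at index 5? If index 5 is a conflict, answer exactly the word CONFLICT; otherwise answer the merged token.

Final LEFT:  [delta, charlie, alpha, charlie, echo, foxtrot]
Final RIGHT: [bravo, delta, echo, foxtrot, delta, foxtrot]
i=0: L=delta, R=bravo=BASE -> take LEFT -> delta
i=1: L=charlie=BASE, R=delta -> take RIGHT -> delta
i=2: L=alpha, R=echo=BASE -> take LEFT -> alpha
i=3: L=charlie, R=foxtrot=BASE -> take LEFT -> charlie
i=4: L=echo, R=delta=BASE -> take LEFT -> echo
i=5: L=foxtrot R=foxtrot -> agree -> foxtrot
Index 5 -> foxtrot

Answer: foxtrot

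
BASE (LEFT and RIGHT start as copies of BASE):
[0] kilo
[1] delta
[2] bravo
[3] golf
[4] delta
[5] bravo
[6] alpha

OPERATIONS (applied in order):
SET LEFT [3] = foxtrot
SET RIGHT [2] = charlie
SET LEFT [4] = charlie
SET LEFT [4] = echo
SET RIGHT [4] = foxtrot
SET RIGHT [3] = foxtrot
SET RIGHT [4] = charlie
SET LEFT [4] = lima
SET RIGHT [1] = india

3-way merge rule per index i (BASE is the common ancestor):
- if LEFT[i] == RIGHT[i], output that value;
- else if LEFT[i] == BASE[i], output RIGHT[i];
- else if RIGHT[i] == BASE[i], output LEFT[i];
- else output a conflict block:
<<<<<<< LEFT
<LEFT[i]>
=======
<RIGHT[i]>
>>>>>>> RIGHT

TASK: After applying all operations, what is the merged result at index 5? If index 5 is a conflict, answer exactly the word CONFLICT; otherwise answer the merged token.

Final LEFT:  [kilo, delta, bravo, foxtrot, lima, bravo, alpha]
Final RIGHT: [kilo, india, charlie, foxtrot, charlie, bravo, alpha]
i=0: L=kilo R=kilo -> agree -> kilo
i=1: L=delta=BASE, R=india -> take RIGHT -> india
i=2: L=bravo=BASE, R=charlie -> take RIGHT -> charlie
i=3: L=foxtrot R=foxtrot -> agree -> foxtrot
i=4: BASE=delta L=lima R=charlie all differ -> CONFLICT
i=5: L=bravo R=bravo -> agree -> bravo
i=6: L=alpha R=alpha -> agree -> alpha
Index 5 -> bravo

Answer: bravo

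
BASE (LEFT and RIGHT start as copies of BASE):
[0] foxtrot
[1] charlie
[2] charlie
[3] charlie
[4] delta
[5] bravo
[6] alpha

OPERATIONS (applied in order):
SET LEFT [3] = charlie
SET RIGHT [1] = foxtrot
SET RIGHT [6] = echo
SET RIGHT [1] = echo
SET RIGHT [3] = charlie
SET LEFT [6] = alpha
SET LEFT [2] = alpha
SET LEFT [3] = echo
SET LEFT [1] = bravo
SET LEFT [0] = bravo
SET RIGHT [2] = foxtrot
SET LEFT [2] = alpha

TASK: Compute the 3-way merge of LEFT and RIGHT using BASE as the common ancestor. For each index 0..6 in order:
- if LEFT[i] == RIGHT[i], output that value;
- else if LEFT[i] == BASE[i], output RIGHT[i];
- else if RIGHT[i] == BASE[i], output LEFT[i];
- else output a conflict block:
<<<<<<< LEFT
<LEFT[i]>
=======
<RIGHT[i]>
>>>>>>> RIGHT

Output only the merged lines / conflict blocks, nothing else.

Answer: bravo
<<<<<<< LEFT
bravo
=======
echo
>>>>>>> RIGHT
<<<<<<< LEFT
alpha
=======
foxtrot
>>>>>>> RIGHT
echo
delta
bravo
echo

Derivation:
Final LEFT:  [bravo, bravo, alpha, echo, delta, bravo, alpha]
Final RIGHT: [foxtrot, echo, foxtrot, charlie, delta, bravo, echo]
i=0: L=bravo, R=foxtrot=BASE -> take LEFT -> bravo
i=1: BASE=charlie L=bravo R=echo all differ -> CONFLICT
i=2: BASE=charlie L=alpha R=foxtrot all differ -> CONFLICT
i=3: L=echo, R=charlie=BASE -> take LEFT -> echo
i=4: L=delta R=delta -> agree -> delta
i=5: L=bravo R=bravo -> agree -> bravo
i=6: L=alpha=BASE, R=echo -> take RIGHT -> echo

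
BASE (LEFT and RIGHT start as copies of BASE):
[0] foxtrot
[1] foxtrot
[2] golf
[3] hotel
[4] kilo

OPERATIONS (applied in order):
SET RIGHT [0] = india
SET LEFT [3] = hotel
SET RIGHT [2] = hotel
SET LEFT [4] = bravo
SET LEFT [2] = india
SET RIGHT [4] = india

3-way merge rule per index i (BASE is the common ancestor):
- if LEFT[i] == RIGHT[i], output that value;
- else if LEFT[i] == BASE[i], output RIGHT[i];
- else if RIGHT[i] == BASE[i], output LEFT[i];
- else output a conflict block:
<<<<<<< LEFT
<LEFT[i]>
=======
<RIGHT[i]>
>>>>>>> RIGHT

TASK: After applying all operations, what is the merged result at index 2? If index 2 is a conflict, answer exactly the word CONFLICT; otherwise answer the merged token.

Answer: CONFLICT

Derivation:
Final LEFT:  [foxtrot, foxtrot, india, hotel, bravo]
Final RIGHT: [india, foxtrot, hotel, hotel, india]
i=0: L=foxtrot=BASE, R=india -> take RIGHT -> india
i=1: L=foxtrot R=foxtrot -> agree -> foxtrot
i=2: BASE=golf L=india R=hotel all differ -> CONFLICT
i=3: L=hotel R=hotel -> agree -> hotel
i=4: BASE=kilo L=bravo R=india all differ -> CONFLICT
Index 2 -> CONFLICT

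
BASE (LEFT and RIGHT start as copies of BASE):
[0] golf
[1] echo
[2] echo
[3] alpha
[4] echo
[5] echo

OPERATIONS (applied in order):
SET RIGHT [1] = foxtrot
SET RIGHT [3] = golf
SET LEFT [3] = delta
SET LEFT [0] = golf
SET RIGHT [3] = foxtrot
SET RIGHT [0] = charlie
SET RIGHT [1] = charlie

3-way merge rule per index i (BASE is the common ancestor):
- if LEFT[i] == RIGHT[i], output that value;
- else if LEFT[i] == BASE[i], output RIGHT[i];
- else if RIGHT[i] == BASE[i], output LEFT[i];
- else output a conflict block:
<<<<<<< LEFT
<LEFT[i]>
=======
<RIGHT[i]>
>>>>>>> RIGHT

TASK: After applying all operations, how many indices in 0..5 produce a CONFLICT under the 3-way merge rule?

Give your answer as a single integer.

Final LEFT:  [golf, echo, echo, delta, echo, echo]
Final RIGHT: [charlie, charlie, echo, foxtrot, echo, echo]
i=0: L=golf=BASE, R=charlie -> take RIGHT -> charlie
i=1: L=echo=BASE, R=charlie -> take RIGHT -> charlie
i=2: L=echo R=echo -> agree -> echo
i=3: BASE=alpha L=delta R=foxtrot all differ -> CONFLICT
i=4: L=echo R=echo -> agree -> echo
i=5: L=echo R=echo -> agree -> echo
Conflict count: 1

Answer: 1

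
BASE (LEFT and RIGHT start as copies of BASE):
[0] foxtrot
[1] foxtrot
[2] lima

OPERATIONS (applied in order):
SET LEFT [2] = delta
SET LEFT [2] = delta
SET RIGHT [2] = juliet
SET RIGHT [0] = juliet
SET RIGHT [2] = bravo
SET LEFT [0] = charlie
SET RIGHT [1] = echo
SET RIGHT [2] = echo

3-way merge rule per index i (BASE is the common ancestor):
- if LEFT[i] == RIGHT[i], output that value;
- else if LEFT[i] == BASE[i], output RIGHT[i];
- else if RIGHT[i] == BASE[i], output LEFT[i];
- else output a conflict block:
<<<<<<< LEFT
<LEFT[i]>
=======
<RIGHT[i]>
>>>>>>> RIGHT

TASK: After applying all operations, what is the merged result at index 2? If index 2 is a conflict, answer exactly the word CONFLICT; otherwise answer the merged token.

Final LEFT:  [charlie, foxtrot, delta]
Final RIGHT: [juliet, echo, echo]
i=0: BASE=foxtrot L=charlie R=juliet all differ -> CONFLICT
i=1: L=foxtrot=BASE, R=echo -> take RIGHT -> echo
i=2: BASE=lima L=delta R=echo all differ -> CONFLICT
Index 2 -> CONFLICT

Answer: CONFLICT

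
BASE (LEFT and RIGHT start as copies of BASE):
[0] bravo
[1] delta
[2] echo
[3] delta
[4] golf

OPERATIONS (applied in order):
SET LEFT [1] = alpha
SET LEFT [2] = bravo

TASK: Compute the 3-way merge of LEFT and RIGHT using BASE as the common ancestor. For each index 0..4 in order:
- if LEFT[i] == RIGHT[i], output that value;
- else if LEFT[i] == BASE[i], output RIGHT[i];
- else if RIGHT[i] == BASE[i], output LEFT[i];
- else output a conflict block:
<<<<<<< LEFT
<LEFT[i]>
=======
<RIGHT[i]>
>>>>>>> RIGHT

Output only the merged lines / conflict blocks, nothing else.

Answer: bravo
alpha
bravo
delta
golf

Derivation:
Final LEFT:  [bravo, alpha, bravo, delta, golf]
Final RIGHT: [bravo, delta, echo, delta, golf]
i=0: L=bravo R=bravo -> agree -> bravo
i=1: L=alpha, R=delta=BASE -> take LEFT -> alpha
i=2: L=bravo, R=echo=BASE -> take LEFT -> bravo
i=3: L=delta R=delta -> agree -> delta
i=4: L=golf R=golf -> agree -> golf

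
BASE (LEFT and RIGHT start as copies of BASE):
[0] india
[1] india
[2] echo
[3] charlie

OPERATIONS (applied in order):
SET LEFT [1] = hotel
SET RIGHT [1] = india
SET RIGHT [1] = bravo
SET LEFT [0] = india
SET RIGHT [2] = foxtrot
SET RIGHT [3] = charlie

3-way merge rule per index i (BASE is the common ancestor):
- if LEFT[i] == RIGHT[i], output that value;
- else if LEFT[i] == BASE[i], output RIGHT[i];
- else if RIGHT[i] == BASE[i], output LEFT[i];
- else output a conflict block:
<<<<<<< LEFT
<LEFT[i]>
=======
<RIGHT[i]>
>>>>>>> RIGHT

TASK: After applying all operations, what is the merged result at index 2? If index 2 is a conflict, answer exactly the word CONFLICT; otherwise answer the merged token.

Final LEFT:  [india, hotel, echo, charlie]
Final RIGHT: [india, bravo, foxtrot, charlie]
i=0: L=india R=india -> agree -> india
i=1: BASE=india L=hotel R=bravo all differ -> CONFLICT
i=2: L=echo=BASE, R=foxtrot -> take RIGHT -> foxtrot
i=3: L=charlie R=charlie -> agree -> charlie
Index 2 -> foxtrot

Answer: foxtrot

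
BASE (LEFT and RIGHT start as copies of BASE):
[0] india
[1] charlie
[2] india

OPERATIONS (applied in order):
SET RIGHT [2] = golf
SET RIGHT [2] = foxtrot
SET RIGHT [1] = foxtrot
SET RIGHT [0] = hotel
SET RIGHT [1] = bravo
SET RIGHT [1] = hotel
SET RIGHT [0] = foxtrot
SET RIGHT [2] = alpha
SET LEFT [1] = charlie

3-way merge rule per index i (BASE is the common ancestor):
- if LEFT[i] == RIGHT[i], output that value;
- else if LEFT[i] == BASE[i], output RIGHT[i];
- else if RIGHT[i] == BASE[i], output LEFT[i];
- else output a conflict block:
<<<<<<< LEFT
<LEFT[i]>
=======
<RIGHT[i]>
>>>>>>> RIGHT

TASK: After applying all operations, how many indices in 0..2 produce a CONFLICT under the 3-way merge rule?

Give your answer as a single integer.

Final LEFT:  [india, charlie, india]
Final RIGHT: [foxtrot, hotel, alpha]
i=0: L=india=BASE, R=foxtrot -> take RIGHT -> foxtrot
i=1: L=charlie=BASE, R=hotel -> take RIGHT -> hotel
i=2: L=india=BASE, R=alpha -> take RIGHT -> alpha
Conflict count: 0

Answer: 0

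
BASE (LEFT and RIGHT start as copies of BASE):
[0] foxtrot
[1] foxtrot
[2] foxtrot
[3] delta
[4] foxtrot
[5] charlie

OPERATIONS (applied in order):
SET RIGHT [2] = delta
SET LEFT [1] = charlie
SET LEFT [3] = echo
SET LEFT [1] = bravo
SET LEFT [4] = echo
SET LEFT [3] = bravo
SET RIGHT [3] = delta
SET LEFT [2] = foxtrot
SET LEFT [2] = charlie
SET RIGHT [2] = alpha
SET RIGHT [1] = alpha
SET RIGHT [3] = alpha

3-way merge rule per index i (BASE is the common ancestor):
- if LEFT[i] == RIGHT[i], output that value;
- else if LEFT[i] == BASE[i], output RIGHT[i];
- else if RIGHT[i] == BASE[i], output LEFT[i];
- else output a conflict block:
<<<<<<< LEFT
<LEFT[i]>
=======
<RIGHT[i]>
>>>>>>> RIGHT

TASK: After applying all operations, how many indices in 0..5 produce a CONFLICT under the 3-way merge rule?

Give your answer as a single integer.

Final LEFT:  [foxtrot, bravo, charlie, bravo, echo, charlie]
Final RIGHT: [foxtrot, alpha, alpha, alpha, foxtrot, charlie]
i=0: L=foxtrot R=foxtrot -> agree -> foxtrot
i=1: BASE=foxtrot L=bravo R=alpha all differ -> CONFLICT
i=2: BASE=foxtrot L=charlie R=alpha all differ -> CONFLICT
i=3: BASE=delta L=bravo R=alpha all differ -> CONFLICT
i=4: L=echo, R=foxtrot=BASE -> take LEFT -> echo
i=5: L=charlie R=charlie -> agree -> charlie
Conflict count: 3

Answer: 3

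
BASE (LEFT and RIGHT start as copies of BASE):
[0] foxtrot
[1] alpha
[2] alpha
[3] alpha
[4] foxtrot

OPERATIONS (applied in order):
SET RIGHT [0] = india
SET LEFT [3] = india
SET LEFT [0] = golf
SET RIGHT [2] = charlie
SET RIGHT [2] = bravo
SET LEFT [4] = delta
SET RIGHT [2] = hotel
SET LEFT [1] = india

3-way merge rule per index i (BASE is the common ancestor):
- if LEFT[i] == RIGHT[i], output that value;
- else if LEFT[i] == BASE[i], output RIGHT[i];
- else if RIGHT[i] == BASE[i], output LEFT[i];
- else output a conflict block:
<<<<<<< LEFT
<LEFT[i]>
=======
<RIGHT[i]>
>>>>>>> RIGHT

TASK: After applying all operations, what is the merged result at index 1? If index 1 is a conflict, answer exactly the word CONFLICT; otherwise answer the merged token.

Final LEFT:  [golf, india, alpha, india, delta]
Final RIGHT: [india, alpha, hotel, alpha, foxtrot]
i=0: BASE=foxtrot L=golf R=india all differ -> CONFLICT
i=1: L=india, R=alpha=BASE -> take LEFT -> india
i=2: L=alpha=BASE, R=hotel -> take RIGHT -> hotel
i=3: L=india, R=alpha=BASE -> take LEFT -> india
i=4: L=delta, R=foxtrot=BASE -> take LEFT -> delta
Index 1 -> india

Answer: india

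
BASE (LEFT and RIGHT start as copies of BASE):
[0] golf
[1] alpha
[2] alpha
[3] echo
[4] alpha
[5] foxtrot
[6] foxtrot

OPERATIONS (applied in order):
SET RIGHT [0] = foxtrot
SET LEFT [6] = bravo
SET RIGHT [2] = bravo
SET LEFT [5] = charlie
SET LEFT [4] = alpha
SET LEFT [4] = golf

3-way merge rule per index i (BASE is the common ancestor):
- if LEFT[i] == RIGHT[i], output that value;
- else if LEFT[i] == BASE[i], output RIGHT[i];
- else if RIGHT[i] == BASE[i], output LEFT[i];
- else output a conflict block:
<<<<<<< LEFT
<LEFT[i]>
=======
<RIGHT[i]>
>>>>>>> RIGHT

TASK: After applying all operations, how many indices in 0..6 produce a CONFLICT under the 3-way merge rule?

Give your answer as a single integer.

Final LEFT:  [golf, alpha, alpha, echo, golf, charlie, bravo]
Final RIGHT: [foxtrot, alpha, bravo, echo, alpha, foxtrot, foxtrot]
i=0: L=golf=BASE, R=foxtrot -> take RIGHT -> foxtrot
i=1: L=alpha R=alpha -> agree -> alpha
i=2: L=alpha=BASE, R=bravo -> take RIGHT -> bravo
i=3: L=echo R=echo -> agree -> echo
i=4: L=golf, R=alpha=BASE -> take LEFT -> golf
i=5: L=charlie, R=foxtrot=BASE -> take LEFT -> charlie
i=6: L=bravo, R=foxtrot=BASE -> take LEFT -> bravo
Conflict count: 0

Answer: 0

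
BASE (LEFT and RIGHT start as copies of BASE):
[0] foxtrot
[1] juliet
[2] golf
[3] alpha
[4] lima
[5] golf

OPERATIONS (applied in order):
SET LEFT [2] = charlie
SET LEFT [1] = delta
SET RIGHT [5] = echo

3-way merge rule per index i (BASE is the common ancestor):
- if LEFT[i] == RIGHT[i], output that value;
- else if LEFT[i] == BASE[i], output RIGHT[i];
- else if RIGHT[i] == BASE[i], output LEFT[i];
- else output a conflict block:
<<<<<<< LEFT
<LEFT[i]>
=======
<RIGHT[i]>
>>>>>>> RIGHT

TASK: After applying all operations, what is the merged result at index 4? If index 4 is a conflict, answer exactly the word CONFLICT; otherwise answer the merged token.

Answer: lima

Derivation:
Final LEFT:  [foxtrot, delta, charlie, alpha, lima, golf]
Final RIGHT: [foxtrot, juliet, golf, alpha, lima, echo]
i=0: L=foxtrot R=foxtrot -> agree -> foxtrot
i=1: L=delta, R=juliet=BASE -> take LEFT -> delta
i=2: L=charlie, R=golf=BASE -> take LEFT -> charlie
i=3: L=alpha R=alpha -> agree -> alpha
i=4: L=lima R=lima -> agree -> lima
i=5: L=golf=BASE, R=echo -> take RIGHT -> echo
Index 4 -> lima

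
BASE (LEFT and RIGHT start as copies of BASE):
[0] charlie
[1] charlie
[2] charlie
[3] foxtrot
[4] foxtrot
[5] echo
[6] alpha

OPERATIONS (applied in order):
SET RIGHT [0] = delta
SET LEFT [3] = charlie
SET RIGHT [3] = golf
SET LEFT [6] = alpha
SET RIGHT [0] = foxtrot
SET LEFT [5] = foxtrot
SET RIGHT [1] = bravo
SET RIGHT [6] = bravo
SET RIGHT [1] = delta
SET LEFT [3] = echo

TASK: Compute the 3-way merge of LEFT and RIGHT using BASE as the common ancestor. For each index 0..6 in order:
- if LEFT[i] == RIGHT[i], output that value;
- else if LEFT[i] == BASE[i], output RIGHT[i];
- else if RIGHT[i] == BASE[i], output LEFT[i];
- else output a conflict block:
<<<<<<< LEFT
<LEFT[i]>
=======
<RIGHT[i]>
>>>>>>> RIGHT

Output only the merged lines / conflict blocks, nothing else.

Answer: foxtrot
delta
charlie
<<<<<<< LEFT
echo
=======
golf
>>>>>>> RIGHT
foxtrot
foxtrot
bravo

Derivation:
Final LEFT:  [charlie, charlie, charlie, echo, foxtrot, foxtrot, alpha]
Final RIGHT: [foxtrot, delta, charlie, golf, foxtrot, echo, bravo]
i=0: L=charlie=BASE, R=foxtrot -> take RIGHT -> foxtrot
i=1: L=charlie=BASE, R=delta -> take RIGHT -> delta
i=2: L=charlie R=charlie -> agree -> charlie
i=3: BASE=foxtrot L=echo R=golf all differ -> CONFLICT
i=4: L=foxtrot R=foxtrot -> agree -> foxtrot
i=5: L=foxtrot, R=echo=BASE -> take LEFT -> foxtrot
i=6: L=alpha=BASE, R=bravo -> take RIGHT -> bravo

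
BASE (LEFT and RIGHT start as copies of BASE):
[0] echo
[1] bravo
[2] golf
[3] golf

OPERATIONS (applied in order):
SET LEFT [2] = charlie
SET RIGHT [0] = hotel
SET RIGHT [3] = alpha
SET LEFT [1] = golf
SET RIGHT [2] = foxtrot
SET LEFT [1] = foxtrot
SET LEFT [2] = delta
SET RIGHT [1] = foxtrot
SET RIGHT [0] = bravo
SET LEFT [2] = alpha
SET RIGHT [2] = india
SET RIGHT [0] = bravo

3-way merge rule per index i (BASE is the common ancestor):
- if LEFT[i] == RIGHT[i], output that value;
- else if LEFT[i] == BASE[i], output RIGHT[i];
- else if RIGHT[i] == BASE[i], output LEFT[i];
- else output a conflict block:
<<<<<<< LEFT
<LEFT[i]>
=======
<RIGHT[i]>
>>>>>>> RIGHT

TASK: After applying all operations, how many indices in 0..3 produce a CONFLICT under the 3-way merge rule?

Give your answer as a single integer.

Final LEFT:  [echo, foxtrot, alpha, golf]
Final RIGHT: [bravo, foxtrot, india, alpha]
i=0: L=echo=BASE, R=bravo -> take RIGHT -> bravo
i=1: L=foxtrot R=foxtrot -> agree -> foxtrot
i=2: BASE=golf L=alpha R=india all differ -> CONFLICT
i=3: L=golf=BASE, R=alpha -> take RIGHT -> alpha
Conflict count: 1

Answer: 1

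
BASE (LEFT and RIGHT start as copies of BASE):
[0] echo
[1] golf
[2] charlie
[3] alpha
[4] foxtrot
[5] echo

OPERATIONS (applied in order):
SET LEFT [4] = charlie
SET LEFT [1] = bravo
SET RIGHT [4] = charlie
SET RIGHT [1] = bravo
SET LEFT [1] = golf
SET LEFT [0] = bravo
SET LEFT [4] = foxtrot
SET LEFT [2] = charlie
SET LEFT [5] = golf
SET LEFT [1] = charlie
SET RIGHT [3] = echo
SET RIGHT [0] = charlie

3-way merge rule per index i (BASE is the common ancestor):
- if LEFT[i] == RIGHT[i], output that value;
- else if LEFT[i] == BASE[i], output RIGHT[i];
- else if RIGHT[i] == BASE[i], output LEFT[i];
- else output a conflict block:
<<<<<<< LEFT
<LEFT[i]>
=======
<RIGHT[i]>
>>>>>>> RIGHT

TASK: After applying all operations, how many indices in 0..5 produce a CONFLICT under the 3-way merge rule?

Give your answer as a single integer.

Answer: 2

Derivation:
Final LEFT:  [bravo, charlie, charlie, alpha, foxtrot, golf]
Final RIGHT: [charlie, bravo, charlie, echo, charlie, echo]
i=0: BASE=echo L=bravo R=charlie all differ -> CONFLICT
i=1: BASE=golf L=charlie R=bravo all differ -> CONFLICT
i=2: L=charlie R=charlie -> agree -> charlie
i=3: L=alpha=BASE, R=echo -> take RIGHT -> echo
i=4: L=foxtrot=BASE, R=charlie -> take RIGHT -> charlie
i=5: L=golf, R=echo=BASE -> take LEFT -> golf
Conflict count: 2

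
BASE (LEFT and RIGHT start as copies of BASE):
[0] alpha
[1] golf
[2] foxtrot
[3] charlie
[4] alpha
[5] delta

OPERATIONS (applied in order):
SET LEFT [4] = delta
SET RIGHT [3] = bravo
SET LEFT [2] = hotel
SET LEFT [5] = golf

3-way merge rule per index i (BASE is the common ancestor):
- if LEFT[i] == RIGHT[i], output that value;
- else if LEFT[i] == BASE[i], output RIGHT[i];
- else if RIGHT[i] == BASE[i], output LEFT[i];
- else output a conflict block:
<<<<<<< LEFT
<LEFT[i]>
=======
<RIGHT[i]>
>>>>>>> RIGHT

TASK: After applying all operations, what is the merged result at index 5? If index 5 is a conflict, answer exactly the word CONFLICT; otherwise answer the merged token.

Final LEFT:  [alpha, golf, hotel, charlie, delta, golf]
Final RIGHT: [alpha, golf, foxtrot, bravo, alpha, delta]
i=0: L=alpha R=alpha -> agree -> alpha
i=1: L=golf R=golf -> agree -> golf
i=2: L=hotel, R=foxtrot=BASE -> take LEFT -> hotel
i=3: L=charlie=BASE, R=bravo -> take RIGHT -> bravo
i=4: L=delta, R=alpha=BASE -> take LEFT -> delta
i=5: L=golf, R=delta=BASE -> take LEFT -> golf
Index 5 -> golf

Answer: golf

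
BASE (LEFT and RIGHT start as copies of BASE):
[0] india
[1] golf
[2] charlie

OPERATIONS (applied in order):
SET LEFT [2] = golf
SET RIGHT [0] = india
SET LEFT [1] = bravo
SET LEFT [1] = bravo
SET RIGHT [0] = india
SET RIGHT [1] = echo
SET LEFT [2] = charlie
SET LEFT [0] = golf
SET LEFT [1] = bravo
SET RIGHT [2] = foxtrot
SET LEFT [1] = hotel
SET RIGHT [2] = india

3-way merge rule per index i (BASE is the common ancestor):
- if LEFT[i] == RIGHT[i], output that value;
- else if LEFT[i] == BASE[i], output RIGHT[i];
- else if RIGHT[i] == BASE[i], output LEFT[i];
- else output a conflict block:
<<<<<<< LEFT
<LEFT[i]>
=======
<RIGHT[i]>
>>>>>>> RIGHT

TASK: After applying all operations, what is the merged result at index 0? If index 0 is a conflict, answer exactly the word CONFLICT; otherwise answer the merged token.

Final LEFT:  [golf, hotel, charlie]
Final RIGHT: [india, echo, india]
i=0: L=golf, R=india=BASE -> take LEFT -> golf
i=1: BASE=golf L=hotel R=echo all differ -> CONFLICT
i=2: L=charlie=BASE, R=india -> take RIGHT -> india
Index 0 -> golf

Answer: golf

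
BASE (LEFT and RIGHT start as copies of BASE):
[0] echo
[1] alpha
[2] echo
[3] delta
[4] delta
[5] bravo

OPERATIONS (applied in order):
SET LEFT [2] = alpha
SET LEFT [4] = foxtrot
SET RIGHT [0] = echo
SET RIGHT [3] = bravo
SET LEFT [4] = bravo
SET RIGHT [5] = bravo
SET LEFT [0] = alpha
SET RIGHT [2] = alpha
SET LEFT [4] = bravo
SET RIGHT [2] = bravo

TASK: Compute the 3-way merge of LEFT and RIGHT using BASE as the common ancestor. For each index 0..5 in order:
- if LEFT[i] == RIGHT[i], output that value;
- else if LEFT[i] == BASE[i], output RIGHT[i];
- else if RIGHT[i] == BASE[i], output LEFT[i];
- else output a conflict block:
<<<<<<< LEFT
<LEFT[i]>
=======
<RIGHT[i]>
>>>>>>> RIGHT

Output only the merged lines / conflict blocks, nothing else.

Final LEFT:  [alpha, alpha, alpha, delta, bravo, bravo]
Final RIGHT: [echo, alpha, bravo, bravo, delta, bravo]
i=0: L=alpha, R=echo=BASE -> take LEFT -> alpha
i=1: L=alpha R=alpha -> agree -> alpha
i=2: BASE=echo L=alpha R=bravo all differ -> CONFLICT
i=3: L=delta=BASE, R=bravo -> take RIGHT -> bravo
i=4: L=bravo, R=delta=BASE -> take LEFT -> bravo
i=5: L=bravo R=bravo -> agree -> bravo

Answer: alpha
alpha
<<<<<<< LEFT
alpha
=======
bravo
>>>>>>> RIGHT
bravo
bravo
bravo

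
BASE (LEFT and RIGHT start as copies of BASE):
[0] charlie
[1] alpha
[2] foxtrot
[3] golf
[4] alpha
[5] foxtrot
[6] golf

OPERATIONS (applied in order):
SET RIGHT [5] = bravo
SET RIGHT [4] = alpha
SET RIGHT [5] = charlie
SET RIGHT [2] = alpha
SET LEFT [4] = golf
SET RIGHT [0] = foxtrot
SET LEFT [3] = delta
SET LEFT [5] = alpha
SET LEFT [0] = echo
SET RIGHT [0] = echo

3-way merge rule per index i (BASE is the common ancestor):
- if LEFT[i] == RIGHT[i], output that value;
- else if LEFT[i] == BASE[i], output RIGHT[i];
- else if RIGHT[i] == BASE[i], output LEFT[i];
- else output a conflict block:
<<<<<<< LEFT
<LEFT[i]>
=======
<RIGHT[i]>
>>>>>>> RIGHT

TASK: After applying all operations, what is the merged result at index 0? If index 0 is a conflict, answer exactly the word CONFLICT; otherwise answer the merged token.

Answer: echo

Derivation:
Final LEFT:  [echo, alpha, foxtrot, delta, golf, alpha, golf]
Final RIGHT: [echo, alpha, alpha, golf, alpha, charlie, golf]
i=0: L=echo R=echo -> agree -> echo
i=1: L=alpha R=alpha -> agree -> alpha
i=2: L=foxtrot=BASE, R=alpha -> take RIGHT -> alpha
i=3: L=delta, R=golf=BASE -> take LEFT -> delta
i=4: L=golf, R=alpha=BASE -> take LEFT -> golf
i=5: BASE=foxtrot L=alpha R=charlie all differ -> CONFLICT
i=6: L=golf R=golf -> agree -> golf
Index 0 -> echo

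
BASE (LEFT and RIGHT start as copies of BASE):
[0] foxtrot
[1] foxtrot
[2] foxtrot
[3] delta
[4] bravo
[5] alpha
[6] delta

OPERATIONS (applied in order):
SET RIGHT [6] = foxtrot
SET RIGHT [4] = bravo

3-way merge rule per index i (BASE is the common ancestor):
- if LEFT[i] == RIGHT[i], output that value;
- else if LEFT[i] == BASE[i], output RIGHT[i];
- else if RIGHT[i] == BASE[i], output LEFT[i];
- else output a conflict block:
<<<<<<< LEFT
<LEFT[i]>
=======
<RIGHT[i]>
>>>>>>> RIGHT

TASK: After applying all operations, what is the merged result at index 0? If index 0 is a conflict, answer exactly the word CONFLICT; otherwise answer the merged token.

Answer: foxtrot

Derivation:
Final LEFT:  [foxtrot, foxtrot, foxtrot, delta, bravo, alpha, delta]
Final RIGHT: [foxtrot, foxtrot, foxtrot, delta, bravo, alpha, foxtrot]
i=0: L=foxtrot R=foxtrot -> agree -> foxtrot
i=1: L=foxtrot R=foxtrot -> agree -> foxtrot
i=2: L=foxtrot R=foxtrot -> agree -> foxtrot
i=3: L=delta R=delta -> agree -> delta
i=4: L=bravo R=bravo -> agree -> bravo
i=5: L=alpha R=alpha -> agree -> alpha
i=6: L=delta=BASE, R=foxtrot -> take RIGHT -> foxtrot
Index 0 -> foxtrot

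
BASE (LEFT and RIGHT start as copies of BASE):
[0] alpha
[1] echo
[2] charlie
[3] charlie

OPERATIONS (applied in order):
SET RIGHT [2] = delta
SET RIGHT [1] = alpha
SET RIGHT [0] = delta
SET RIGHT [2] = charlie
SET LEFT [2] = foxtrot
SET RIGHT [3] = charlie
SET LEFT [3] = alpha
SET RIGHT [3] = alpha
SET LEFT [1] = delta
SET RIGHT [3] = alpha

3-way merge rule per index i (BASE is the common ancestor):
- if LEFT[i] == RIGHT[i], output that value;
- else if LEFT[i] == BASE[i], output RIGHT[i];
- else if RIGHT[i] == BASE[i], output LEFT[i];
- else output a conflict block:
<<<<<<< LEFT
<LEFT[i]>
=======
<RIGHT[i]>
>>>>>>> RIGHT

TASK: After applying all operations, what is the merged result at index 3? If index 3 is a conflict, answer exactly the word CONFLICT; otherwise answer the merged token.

Final LEFT:  [alpha, delta, foxtrot, alpha]
Final RIGHT: [delta, alpha, charlie, alpha]
i=0: L=alpha=BASE, R=delta -> take RIGHT -> delta
i=1: BASE=echo L=delta R=alpha all differ -> CONFLICT
i=2: L=foxtrot, R=charlie=BASE -> take LEFT -> foxtrot
i=3: L=alpha R=alpha -> agree -> alpha
Index 3 -> alpha

Answer: alpha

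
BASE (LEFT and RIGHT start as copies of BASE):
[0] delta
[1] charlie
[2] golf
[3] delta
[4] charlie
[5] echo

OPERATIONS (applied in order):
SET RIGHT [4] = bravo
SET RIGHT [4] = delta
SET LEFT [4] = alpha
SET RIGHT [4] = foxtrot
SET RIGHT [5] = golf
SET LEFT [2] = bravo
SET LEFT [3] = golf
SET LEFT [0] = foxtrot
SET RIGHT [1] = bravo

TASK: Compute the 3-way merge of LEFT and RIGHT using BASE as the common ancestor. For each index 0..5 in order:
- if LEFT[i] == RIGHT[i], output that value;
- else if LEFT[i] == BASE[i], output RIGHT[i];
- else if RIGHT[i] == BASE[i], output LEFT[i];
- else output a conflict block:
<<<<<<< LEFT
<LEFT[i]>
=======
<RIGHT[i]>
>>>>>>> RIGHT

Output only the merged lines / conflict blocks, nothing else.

Final LEFT:  [foxtrot, charlie, bravo, golf, alpha, echo]
Final RIGHT: [delta, bravo, golf, delta, foxtrot, golf]
i=0: L=foxtrot, R=delta=BASE -> take LEFT -> foxtrot
i=1: L=charlie=BASE, R=bravo -> take RIGHT -> bravo
i=2: L=bravo, R=golf=BASE -> take LEFT -> bravo
i=3: L=golf, R=delta=BASE -> take LEFT -> golf
i=4: BASE=charlie L=alpha R=foxtrot all differ -> CONFLICT
i=5: L=echo=BASE, R=golf -> take RIGHT -> golf

Answer: foxtrot
bravo
bravo
golf
<<<<<<< LEFT
alpha
=======
foxtrot
>>>>>>> RIGHT
golf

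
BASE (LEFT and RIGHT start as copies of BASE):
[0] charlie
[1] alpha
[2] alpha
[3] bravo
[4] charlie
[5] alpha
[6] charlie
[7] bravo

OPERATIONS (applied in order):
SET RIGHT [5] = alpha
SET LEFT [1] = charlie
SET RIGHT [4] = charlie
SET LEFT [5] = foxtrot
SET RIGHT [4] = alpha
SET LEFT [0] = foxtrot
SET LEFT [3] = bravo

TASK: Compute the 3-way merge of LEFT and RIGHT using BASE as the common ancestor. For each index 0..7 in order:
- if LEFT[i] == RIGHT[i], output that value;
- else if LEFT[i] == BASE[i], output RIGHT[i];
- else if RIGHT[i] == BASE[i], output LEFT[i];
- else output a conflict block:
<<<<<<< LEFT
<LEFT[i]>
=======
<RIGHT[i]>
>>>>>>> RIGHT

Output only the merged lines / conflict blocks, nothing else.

Final LEFT:  [foxtrot, charlie, alpha, bravo, charlie, foxtrot, charlie, bravo]
Final RIGHT: [charlie, alpha, alpha, bravo, alpha, alpha, charlie, bravo]
i=0: L=foxtrot, R=charlie=BASE -> take LEFT -> foxtrot
i=1: L=charlie, R=alpha=BASE -> take LEFT -> charlie
i=2: L=alpha R=alpha -> agree -> alpha
i=3: L=bravo R=bravo -> agree -> bravo
i=4: L=charlie=BASE, R=alpha -> take RIGHT -> alpha
i=5: L=foxtrot, R=alpha=BASE -> take LEFT -> foxtrot
i=6: L=charlie R=charlie -> agree -> charlie
i=7: L=bravo R=bravo -> agree -> bravo

Answer: foxtrot
charlie
alpha
bravo
alpha
foxtrot
charlie
bravo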